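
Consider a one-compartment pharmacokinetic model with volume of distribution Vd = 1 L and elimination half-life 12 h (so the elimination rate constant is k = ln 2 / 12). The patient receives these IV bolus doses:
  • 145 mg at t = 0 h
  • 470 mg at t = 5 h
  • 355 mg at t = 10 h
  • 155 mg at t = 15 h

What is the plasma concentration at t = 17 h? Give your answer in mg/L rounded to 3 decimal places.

k = ln 2 / 12 = 0.05776 per h
Dose 1 (145 mg at t=0 h): 145·exp(−0.05776·17) = 54.314 mg/L
Dose 2 (470 mg at t=5 h): 470·exp(−0.05776·12) = 235.000 mg/L
Dose 3 (355 mg at t=10 h): 355·exp(−0.05776·7) = 236.934 mg/L
Dose 4 (155 mg at t=15 h): 155·exp(−0.05776·2) = 138.089 mg/L
C(17) = 54.314 + 235.000 + 236.934 + 138.089 = 664.337 mg/L

664.337 mg/L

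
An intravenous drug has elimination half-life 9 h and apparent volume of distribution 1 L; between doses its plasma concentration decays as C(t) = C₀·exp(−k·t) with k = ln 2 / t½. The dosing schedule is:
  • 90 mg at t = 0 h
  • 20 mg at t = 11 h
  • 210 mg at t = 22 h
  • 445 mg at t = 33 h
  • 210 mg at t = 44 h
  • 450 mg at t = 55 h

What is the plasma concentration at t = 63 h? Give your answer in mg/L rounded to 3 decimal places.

345.769 mg/L

k = ln 2 / 9 = 0.07702 per h
Dose 1 (90 mg at t=0 h): 90·exp(−0.07702·63) = 0.703 mg/L
Dose 2 (20 mg at t=11 h): 20·exp(−0.07702·52) = 0.365 mg/L
Dose 3 (210 mg at t=22 h): 210·exp(−0.07702·41) = 8.930 mg/L
Dose 4 (445 mg at t=33 h): 445·exp(−0.07702·30) = 44.150 mg/L
Dose 5 (210 mg at t=44 h): 210·exp(−0.07702·19) = 48.608 mg/L
Dose 6 (450 mg at t=55 h): 450·exp(−0.07702·8) = 243.013 mg/L
C(63) = 0.703 + 0.365 + 8.930 + 44.150 + 48.608 + 243.013 = 345.769 mg/L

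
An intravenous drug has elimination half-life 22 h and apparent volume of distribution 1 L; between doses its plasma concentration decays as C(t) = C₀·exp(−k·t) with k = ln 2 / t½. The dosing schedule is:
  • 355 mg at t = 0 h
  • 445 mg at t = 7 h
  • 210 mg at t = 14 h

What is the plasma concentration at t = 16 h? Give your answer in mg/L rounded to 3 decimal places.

k = ln 2 / 22 = 0.03151 per h
Dose 1 (355 mg at t=0 h): 355·exp(−0.03151·16) = 214.436 mg/L
Dose 2 (445 mg at t=7 h): 445·exp(−0.03151·9) = 335.129 mg/L
Dose 3 (210 mg at t=14 h): 210·exp(−0.03151·2) = 197.175 mg/L
C(16) = 214.436 + 335.129 + 197.175 = 746.740 mg/L

746.740 mg/L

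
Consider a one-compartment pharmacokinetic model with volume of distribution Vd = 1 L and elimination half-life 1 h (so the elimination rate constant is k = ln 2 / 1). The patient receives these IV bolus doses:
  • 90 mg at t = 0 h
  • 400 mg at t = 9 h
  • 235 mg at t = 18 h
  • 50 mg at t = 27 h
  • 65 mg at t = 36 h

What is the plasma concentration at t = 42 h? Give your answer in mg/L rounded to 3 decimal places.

k = ln 2 / 1 = 0.69315 per h
Dose 1 (90 mg at t=0 h): 90·exp(−0.69315·42) = 0.000 mg/L
Dose 2 (400 mg at t=9 h): 400·exp(−0.69315·33) = 0.000 mg/L
Dose 3 (235 mg at t=18 h): 235·exp(−0.69315·24) = 0.000 mg/L
Dose 4 (50 mg at t=27 h): 50·exp(−0.69315·15) = 0.002 mg/L
Dose 5 (65 mg at t=36 h): 65·exp(−0.69315·6) = 1.016 mg/L
C(42) = 0.000 + 0.000 + 0.000 + 0.002 + 1.016 = 1.017 mg/L

1.017 mg/L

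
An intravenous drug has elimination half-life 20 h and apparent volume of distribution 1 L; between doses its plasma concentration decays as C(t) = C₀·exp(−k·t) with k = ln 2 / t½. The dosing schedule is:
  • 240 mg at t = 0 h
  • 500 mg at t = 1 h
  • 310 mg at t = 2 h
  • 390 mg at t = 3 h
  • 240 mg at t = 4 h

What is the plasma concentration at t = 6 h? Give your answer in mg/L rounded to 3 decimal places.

1460.675 mg/L

k = ln 2 / 20 = 0.03466 per h
Dose 1 (240 mg at t=0 h): 240·exp(−0.03466·6) = 194.941 mg/L
Dose 2 (500 mg at t=1 h): 500·exp(−0.03466·5) = 420.448 mg/L
Dose 3 (310 mg at t=2 h): 310·exp(−0.03466·4) = 269.871 mg/L
Dose 4 (390 mg at t=3 h): 390·exp(−0.03466·3) = 351.488 mg/L
Dose 5 (240 mg at t=4 h): 240·exp(−0.03466·2) = 223.928 mg/L
C(6) = 194.941 + 420.448 + 269.871 + 351.488 + 223.928 = 1460.675 mg/L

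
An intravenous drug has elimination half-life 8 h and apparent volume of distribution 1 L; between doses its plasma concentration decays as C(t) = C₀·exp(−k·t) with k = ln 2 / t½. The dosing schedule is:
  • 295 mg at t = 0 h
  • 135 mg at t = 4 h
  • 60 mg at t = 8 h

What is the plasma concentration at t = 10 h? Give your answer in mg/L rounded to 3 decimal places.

k = ln 2 / 8 = 0.08664 per h
Dose 1 (295 mg at t=0 h): 295·exp(−0.08664·10) = 124.032 mg/L
Dose 2 (135 mg at t=4 h): 135·exp(−0.08664·6) = 80.271 mg/L
Dose 3 (60 mg at t=8 h): 60·exp(−0.08664·2) = 50.454 mg/L
C(10) = 124.032 + 80.271 + 50.454 = 254.757 mg/L

254.757 mg/L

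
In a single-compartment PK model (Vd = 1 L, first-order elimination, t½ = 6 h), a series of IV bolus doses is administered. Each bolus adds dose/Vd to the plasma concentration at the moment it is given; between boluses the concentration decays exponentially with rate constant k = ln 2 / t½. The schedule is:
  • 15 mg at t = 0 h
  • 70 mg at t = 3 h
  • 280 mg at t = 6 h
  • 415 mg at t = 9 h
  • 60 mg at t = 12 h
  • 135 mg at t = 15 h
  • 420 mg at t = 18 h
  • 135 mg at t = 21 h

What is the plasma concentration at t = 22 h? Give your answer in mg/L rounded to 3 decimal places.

k = ln 2 / 6 = 0.11552 per h
Dose 1 (15 mg at t=0 h): 15·exp(−0.11552·22) = 1.181 mg/L
Dose 2 (70 mg at t=3 h): 70·exp(−0.11552·19) = 7.795 mg/L
Dose 3 (280 mg at t=6 h): 280·exp(−0.11552·16) = 44.097 mg/L
Dose 4 (415 mg at t=9 h): 415·exp(−0.11552·13) = 92.431 mg/L
Dose 5 (60 mg at t=12 h): 60·exp(−0.11552·10) = 18.899 mg/L
Dose 6 (135 mg at t=15 h): 135·exp(−0.11552·7) = 60.136 mg/L
Dose 7 (420 mg at t=18 h): 420·exp(−0.11552·4) = 264.583 mg/L
Dose 8 (135 mg at t=21 h): 135·exp(−0.11552·1) = 120.271 mg/L
C(22) = 1.181 + 7.795 + 44.097 + 92.431 + 18.899 + 60.136 + 264.583 + 120.271 = 609.394 mg/L

609.394 mg/L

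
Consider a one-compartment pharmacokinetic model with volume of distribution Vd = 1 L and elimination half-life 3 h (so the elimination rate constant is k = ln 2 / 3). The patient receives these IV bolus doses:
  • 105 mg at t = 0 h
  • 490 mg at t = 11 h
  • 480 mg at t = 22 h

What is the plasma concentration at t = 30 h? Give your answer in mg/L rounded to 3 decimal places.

k = ln 2 / 3 = 0.23105 per h
Dose 1 (105 mg at t=0 h): 105·exp(−0.23105·30) = 0.103 mg/L
Dose 2 (490 mg at t=11 h): 490·exp(−0.23105·19) = 6.077 mg/L
Dose 3 (480 mg at t=22 h): 480·exp(−0.23105·8) = 75.595 mg/L
C(30) = 0.103 + 6.077 + 75.595 = 81.775 mg/L

81.775 mg/L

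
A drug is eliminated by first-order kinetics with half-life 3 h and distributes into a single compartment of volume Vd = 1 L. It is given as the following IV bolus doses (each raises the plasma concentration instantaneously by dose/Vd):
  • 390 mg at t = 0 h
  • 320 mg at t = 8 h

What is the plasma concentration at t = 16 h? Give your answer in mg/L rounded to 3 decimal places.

k = ln 2 / 3 = 0.23105 per h
Dose 1 (390 mg at t=0 h): 390·exp(−0.23105·16) = 9.673 mg/L
Dose 2 (320 mg at t=8 h): 320·exp(−0.23105·8) = 50.397 mg/L
C(16) = 9.673 + 50.397 = 60.070 mg/L

60.070 mg/L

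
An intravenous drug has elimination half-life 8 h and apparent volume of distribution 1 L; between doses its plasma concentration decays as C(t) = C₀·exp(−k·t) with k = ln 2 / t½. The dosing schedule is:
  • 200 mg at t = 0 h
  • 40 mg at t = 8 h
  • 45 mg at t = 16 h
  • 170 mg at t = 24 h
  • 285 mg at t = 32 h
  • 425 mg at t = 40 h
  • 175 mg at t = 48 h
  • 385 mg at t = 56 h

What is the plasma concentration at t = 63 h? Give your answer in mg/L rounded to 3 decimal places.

342.743 mg/L

k = ln 2 / 8 = 0.08664 per h
Dose 1 (200 mg at t=0 h): 200·exp(−0.08664·63) = 0.852 mg/L
Dose 2 (40 mg at t=8 h): 40·exp(−0.08664·55) = 0.341 mg/L
Dose 3 (45 mg at t=16 h): 45·exp(−0.08664·47) = 0.767 mg/L
Dose 4 (170 mg at t=24 h): 170·exp(−0.08664·39) = 5.793 mg/L
Dose 5 (285 mg at t=32 h): 285·exp(−0.08664·31) = 19.425 mg/L
Dose 6 (425 mg at t=40 h): 425·exp(−0.08664·23) = 57.933 mg/L
Dose 7 (175 mg at t=48 h): 175·exp(−0.08664·15) = 47.710 mg/L
Dose 8 (385 mg at t=56 h): 385·exp(−0.08664·7) = 209.923 mg/L
C(63) = 0.852 + 0.341 + 0.767 + 5.793 + 19.425 + 57.933 + 47.710 + 209.923 = 342.743 mg/L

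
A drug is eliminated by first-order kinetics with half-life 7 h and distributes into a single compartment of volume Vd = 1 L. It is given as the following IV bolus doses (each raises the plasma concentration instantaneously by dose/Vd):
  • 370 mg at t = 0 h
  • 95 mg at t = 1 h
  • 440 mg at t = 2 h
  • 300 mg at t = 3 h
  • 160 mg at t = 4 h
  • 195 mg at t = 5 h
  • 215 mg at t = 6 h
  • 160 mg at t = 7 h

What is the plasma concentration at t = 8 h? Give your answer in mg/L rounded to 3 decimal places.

k = ln 2 / 7 = 0.09902 per h
Dose 1 (370 mg at t=0 h): 370·exp(−0.09902·8) = 167.559 mg/L
Dose 2 (95 mg at t=1 h): 95·exp(−0.09902·7) = 47.500 mg/L
Dose 3 (440 mg at t=2 h): 440·exp(−0.09902·6) = 242.900 mg/L
Dose 4 (300 mg at t=3 h): 300·exp(−0.09902·5) = 182.852 mg/L
Dose 5 (160 mg at t=4 h): 160·exp(−0.09902·4) = 107.672 mg/L
Dose 6 (195 mg at t=5 h): 195·exp(−0.09902·3) = 144.884 mg/L
Dose 7 (215 mg at t=6 h): 215·exp(−0.09902·2) = 176.372 mg/L
Dose 8 (160 mg at t=7 h): 160·exp(−0.09902·1) = 144.916 mg/L
C(8) = 167.559 + 47.500 + 242.900 + 182.852 + 107.672 + 144.884 + 176.372 + 144.916 = 1214.655 mg/L

1214.655 mg/L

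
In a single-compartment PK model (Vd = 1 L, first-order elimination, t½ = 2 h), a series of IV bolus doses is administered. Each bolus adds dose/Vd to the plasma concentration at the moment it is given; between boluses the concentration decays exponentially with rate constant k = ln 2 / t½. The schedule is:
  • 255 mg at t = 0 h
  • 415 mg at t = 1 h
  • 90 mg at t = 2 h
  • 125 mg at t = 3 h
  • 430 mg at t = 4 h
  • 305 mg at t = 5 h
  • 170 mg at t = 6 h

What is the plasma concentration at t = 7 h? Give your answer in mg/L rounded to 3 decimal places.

546.310 mg/L

k = ln 2 / 2 = 0.34657 per h
Dose 1 (255 mg at t=0 h): 255·exp(−0.34657·7) = 22.539 mg/L
Dose 2 (415 mg at t=1 h): 415·exp(−0.34657·6) = 51.875 mg/L
Dose 3 (90 mg at t=2 h): 90·exp(−0.34657·5) = 15.910 mg/L
Dose 4 (125 mg at t=3 h): 125·exp(−0.34657·4) = 31.250 mg/L
Dose 5 (430 mg at t=4 h): 430·exp(−0.34657·3) = 152.028 mg/L
Dose 6 (305 mg at t=5 h): 305·exp(−0.34657·2) = 152.500 mg/L
Dose 7 (170 mg at t=6 h): 170·exp(−0.34657·1) = 120.208 mg/L
C(7) = 22.539 + 51.875 + 15.910 + 31.250 + 152.028 + 152.500 + 120.208 = 546.310 mg/L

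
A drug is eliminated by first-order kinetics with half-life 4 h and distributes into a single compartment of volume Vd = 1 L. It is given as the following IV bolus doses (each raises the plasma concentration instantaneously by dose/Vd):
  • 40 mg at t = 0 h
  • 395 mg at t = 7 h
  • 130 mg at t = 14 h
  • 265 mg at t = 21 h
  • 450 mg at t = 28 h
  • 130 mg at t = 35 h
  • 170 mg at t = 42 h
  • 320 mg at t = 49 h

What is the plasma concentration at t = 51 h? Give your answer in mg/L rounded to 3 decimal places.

k = ln 2 / 4 = 0.17329 per h
Dose 1 (40 mg at t=0 h): 40·exp(−0.17329·51) = 0.006 mg/L
Dose 2 (395 mg at t=7 h): 395·exp(−0.17329·44) = 0.193 mg/L
Dose 3 (130 mg at t=14 h): 130·exp(−0.17329·37) = 0.214 mg/L
Dose 4 (265 mg at t=21 h): 265·exp(−0.17329·30) = 1.464 mg/L
Dose 5 (450 mg at t=28 h): 450·exp(−0.17329·23) = 8.362 mg/L
Dose 6 (130 mg at t=35 h): 130·exp(−0.17329·16) = 8.125 mg/L
Dose 7 (170 mg at t=42 h): 170·exp(−0.17329·9) = 35.738 mg/L
Dose 8 (320 mg at t=49 h): 320·exp(−0.17329·2) = 226.274 mg/L
C(51) = 0.006 + 0.193 + 0.214 + 1.464 + 8.362 + 8.125 + 35.738 + 226.274 = 280.375 mg/L

280.375 mg/L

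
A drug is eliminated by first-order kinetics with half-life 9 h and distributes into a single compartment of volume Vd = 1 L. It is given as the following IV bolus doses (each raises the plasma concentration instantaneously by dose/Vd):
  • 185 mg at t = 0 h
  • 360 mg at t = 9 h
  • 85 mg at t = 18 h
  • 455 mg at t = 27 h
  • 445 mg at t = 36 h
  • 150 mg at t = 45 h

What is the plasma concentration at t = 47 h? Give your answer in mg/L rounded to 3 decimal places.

k = ln 2 / 9 = 0.07702 per h
Dose 1 (185 mg at t=0 h): 185·exp(−0.07702·47) = 4.956 mg/L
Dose 2 (360 mg at t=9 h): 360·exp(−0.07702·38) = 19.288 mg/L
Dose 3 (85 mg at t=18 h): 85·exp(−0.07702·29) = 9.108 mg/L
Dose 4 (455 mg at t=27 h): 455·exp(−0.07702·20) = 97.512 mg/L
Dose 5 (445 mg at t=36 h): 445·exp(−0.07702·11) = 190.737 mg/L
Dose 6 (150 mg at t=45 h): 150·exp(−0.07702·2) = 128.587 mg/L
C(47) = 4.956 + 19.288 + 9.108 + 97.512 + 190.737 + 128.587 = 450.187 mg/L

450.187 mg/L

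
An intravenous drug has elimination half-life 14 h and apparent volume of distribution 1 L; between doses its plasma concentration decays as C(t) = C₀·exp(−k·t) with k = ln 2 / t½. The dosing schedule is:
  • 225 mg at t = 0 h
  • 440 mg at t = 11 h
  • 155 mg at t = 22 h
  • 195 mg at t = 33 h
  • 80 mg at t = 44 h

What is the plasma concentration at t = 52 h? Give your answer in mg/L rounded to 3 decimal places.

k = ln 2 / 14 = 0.04951 per h
Dose 1 (225 mg at t=0 h): 225·exp(−0.04951·52) = 17.142 mg/L
Dose 2 (440 mg at t=11 h): 440·exp(−0.04951·41) = 57.792 mg/L
Dose 3 (155 mg at t=22 h): 155·exp(−0.04951·30) = 35.097 mg/L
Dose 4 (195 mg at t=33 h): 195·exp(−0.04951·19) = 76.119 mg/L
Dose 5 (80 mg at t=44 h): 80·exp(−0.04951·8) = 53.836 mg/L
C(52) = 17.142 + 57.792 + 35.097 + 76.119 + 53.836 = 239.986 mg/L

239.986 mg/L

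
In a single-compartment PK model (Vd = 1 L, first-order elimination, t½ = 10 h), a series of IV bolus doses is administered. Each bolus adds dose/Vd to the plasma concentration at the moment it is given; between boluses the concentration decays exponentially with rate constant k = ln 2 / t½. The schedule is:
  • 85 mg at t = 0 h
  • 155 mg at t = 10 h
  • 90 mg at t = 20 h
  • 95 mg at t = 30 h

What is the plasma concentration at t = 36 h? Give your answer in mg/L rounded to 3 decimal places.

k = ln 2 / 10 = 0.06931 per h
Dose 1 (85 mg at t=0 h): 85·exp(−0.06931·36) = 7.010 mg/L
Dose 2 (155 mg at t=10 h): 155·exp(−0.06931·26) = 25.565 mg/L
Dose 3 (90 mg at t=20 h): 90·exp(−0.06931·16) = 29.689 mg/L
Dose 4 (95 mg at t=30 h): 95·exp(−0.06931·6) = 62.677 mg/L
C(36) = 7.010 + 25.565 + 29.689 + 62.677 = 124.941 mg/L

124.941 mg/L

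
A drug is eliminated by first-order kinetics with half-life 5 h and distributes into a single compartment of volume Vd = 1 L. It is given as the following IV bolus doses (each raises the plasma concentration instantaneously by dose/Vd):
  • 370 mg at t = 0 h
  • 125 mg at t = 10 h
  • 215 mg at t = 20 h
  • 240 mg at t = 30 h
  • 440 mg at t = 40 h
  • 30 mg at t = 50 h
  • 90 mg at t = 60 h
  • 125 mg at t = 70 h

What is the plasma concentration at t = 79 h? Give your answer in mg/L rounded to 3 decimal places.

45.216 mg/L

k = ln 2 / 5 = 0.13863 per h
Dose 1 (370 mg at t=0 h): 370·exp(−0.13863·79) = 0.006 mg/L
Dose 2 (125 mg at t=10 h): 125·exp(−0.13863·69) = 0.009 mg/L
Dose 3 (215 mg at t=20 h): 215·exp(−0.13863·59) = 0.060 mg/L
Dose 4 (240 mg at t=30 h): 240·exp(−0.13863·49) = 0.269 mg/L
Dose 5 (440 mg at t=40 h): 440·exp(−0.13863·39) = 1.974 mg/L
Dose 6 (30 mg at t=50 h): 30·exp(−0.13863·29) = 0.538 mg/L
Dose 7 (90 mg at t=60 h): 90·exp(−0.13863·19) = 6.461 mg/L
Dose 8 (125 mg at t=70 h): 125·exp(−0.13863·9) = 35.897 mg/L
C(79) = 0.006 + 0.009 + 0.060 + 0.269 + 1.974 + 0.538 + 6.461 + 35.897 = 45.216 mg/L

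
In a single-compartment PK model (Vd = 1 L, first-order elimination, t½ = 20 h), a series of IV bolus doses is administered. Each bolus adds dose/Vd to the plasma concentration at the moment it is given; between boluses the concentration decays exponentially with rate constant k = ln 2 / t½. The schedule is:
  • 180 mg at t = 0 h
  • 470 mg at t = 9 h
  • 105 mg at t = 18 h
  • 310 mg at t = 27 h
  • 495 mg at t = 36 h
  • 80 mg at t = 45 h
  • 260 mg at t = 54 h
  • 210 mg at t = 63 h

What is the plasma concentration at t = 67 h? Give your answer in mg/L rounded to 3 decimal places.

k = ln 2 / 20 = 0.03466 per h
Dose 1 (180 mg at t=0 h): 180·exp(−0.03466·67) = 17.653 mg/L
Dose 2 (470 mg at t=9 h): 470·exp(−0.03466·58) = 62.967 mg/L
Dose 3 (105 mg at t=18 h): 105·exp(−0.03466·49) = 19.216 mg/L
Dose 4 (310 mg at t=27 h): 310·exp(−0.03466·40) = 77.500 mg/L
Dose 5 (495 mg at t=36 h): 495·exp(−0.03466·31) = 169.047 mg/L
Dose 6 (80 mg at t=45 h): 80·exp(−0.03466·22) = 37.321 mg/L
Dose 7 (260 mg at t=54 h): 260·exp(−0.03466·13) = 165.693 mg/L
Dose 8 (210 mg at t=63 h): 210·exp(−0.03466·4) = 182.816 mg/L
C(67) = 17.653 + 62.967 + 19.216 + 77.500 + 169.047 + 37.321 + 165.693 + 182.816 = 732.213 mg/L

732.213 mg/L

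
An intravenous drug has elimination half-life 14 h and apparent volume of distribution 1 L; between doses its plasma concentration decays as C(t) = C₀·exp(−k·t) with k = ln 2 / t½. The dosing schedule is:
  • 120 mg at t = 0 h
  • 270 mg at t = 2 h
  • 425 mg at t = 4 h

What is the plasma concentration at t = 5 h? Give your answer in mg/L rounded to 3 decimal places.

k = ln 2 / 14 = 0.04951 per h
Dose 1 (120 mg at t=0 h): 120·exp(−0.04951·5) = 93.685 mg/L
Dose 2 (270 mg at t=2 h): 270·exp(−0.04951·3) = 232.733 mg/L
Dose 3 (425 mg at t=4 h): 425·exp(−0.04951·1) = 404.470 mg/L
C(5) = 93.685 + 232.733 + 404.470 = 730.888 mg/L

730.888 mg/L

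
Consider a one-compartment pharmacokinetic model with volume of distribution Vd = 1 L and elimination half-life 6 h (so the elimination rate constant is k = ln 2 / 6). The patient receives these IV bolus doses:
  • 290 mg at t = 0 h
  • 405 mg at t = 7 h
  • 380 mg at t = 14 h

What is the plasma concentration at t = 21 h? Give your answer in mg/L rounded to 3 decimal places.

k = ln 2 / 6 = 0.11552 per h
Dose 1 (290 mg at t=0 h): 290·exp(−0.11552·21) = 25.633 mg/L
Dose 2 (405 mg at t=7 h): 405·exp(−0.11552·14) = 80.362 mg/L
Dose 3 (380 mg at t=14 h): 380·exp(−0.11552·7) = 169.271 mg/L
C(21) = 25.633 + 80.362 + 169.271 = 275.266 mg/L

275.266 mg/L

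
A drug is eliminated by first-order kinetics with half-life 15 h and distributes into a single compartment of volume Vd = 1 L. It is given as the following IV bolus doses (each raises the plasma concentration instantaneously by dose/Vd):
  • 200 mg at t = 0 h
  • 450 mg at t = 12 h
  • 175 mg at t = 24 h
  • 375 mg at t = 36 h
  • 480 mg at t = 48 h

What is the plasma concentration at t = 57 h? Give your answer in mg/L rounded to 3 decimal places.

k = ln 2 / 15 = 0.04621 per h
Dose 1 (200 mg at t=0 h): 200·exp(−0.04621·57) = 14.359 mg/L
Dose 2 (450 mg at t=12 h): 450·exp(−0.04621·45) = 56.250 mg/L
Dose 3 (175 mg at t=24 h): 175·exp(−0.04621·33) = 38.087 mg/L
Dose 4 (375 mg at t=36 h): 375·exp(−0.04621·21) = 142.098 mg/L
Dose 5 (480 mg at t=48 h): 480·exp(−0.04621·9) = 316.682 mg/L
C(57) = 14.359 + 56.250 + 38.087 + 142.098 + 316.682 = 567.476 mg/L

567.476 mg/L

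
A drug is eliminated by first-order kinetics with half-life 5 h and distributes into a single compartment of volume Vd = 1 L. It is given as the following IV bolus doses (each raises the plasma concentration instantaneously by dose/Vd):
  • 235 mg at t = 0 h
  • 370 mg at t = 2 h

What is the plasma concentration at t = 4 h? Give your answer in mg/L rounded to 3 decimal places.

415.380 mg/L

k = ln 2 / 5 = 0.13863 per h
Dose 1 (235 mg at t=0 h): 235·exp(−0.13863·4) = 134.972 mg/L
Dose 2 (370 mg at t=2 h): 370·exp(−0.13863·2) = 280.408 mg/L
C(4) = 134.972 + 280.408 = 415.380 mg/L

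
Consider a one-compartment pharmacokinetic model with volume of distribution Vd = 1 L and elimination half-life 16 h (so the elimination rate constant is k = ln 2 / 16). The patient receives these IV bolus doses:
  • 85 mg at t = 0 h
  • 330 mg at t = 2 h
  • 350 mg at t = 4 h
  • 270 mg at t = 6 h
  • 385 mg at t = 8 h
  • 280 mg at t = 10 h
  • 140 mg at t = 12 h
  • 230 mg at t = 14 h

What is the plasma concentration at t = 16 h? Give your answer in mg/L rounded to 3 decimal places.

1422.400 mg/L

k = ln 2 / 16 = 0.04332 per h
Dose 1 (85 mg at t=0 h): 85·exp(−0.04332·16) = 42.500 mg/L
Dose 2 (330 mg at t=2 h): 330·exp(−0.04332·14) = 179.934 mg/L
Dose 3 (350 mg at t=4 h): 350·exp(−0.04332·12) = 208.111 mg/L
Dose 4 (270 mg at t=6 h): 270·exp(−0.04332·10) = 175.073 mg/L
Dose 5 (385 mg at t=8 h): 385·exp(−0.04332·8) = 272.236 mg/L
Dose 6 (280 mg at t=10 h): 280·exp(−0.04332·6) = 215.910 mg/L
Dose 7 (140 mg at t=12 h): 140·exp(−0.04332·4) = 117.725 mg/L
Dose 8 (230 mg at t=14 h): 230·exp(−0.04332·2) = 210.911 mg/L
C(16) = 42.500 + 179.934 + 208.111 + 175.073 + 272.236 + 215.910 + 117.725 + 210.911 = 1422.400 mg/L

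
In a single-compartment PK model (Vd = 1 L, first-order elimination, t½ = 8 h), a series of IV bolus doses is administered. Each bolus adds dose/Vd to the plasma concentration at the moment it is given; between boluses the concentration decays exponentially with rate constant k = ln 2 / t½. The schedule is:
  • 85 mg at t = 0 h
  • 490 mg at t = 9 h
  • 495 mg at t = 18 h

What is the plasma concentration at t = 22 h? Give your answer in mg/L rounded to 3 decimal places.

521.516 mg/L

k = ln 2 / 8 = 0.08664 per h
Dose 1 (85 mg at t=0 h): 85·exp(−0.08664·22) = 12.635 mg/L
Dose 2 (490 mg at t=9 h): 490·exp(−0.08664·13) = 158.863 mg/L
Dose 3 (495 mg at t=18 h): 495·exp(−0.08664·4) = 350.018 mg/L
C(22) = 12.635 + 158.863 + 350.018 = 521.516 mg/L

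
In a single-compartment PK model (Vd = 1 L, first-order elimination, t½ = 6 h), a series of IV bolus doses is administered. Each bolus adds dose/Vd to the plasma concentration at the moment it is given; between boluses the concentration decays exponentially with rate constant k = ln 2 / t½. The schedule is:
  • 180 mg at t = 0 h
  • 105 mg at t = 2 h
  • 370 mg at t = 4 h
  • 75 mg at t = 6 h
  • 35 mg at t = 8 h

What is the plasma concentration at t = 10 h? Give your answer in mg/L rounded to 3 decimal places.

k = ln 2 / 6 = 0.11552 per h
Dose 1 (180 mg at t=0 h): 180·exp(−0.11552·10) = 56.696 mg/L
Dose 2 (105 mg at t=2 h): 105·exp(−0.11552·8) = 41.669 mg/L
Dose 3 (370 mg at t=4 h): 370·exp(−0.11552·6) = 185.000 mg/L
Dose 4 (75 mg at t=6 h): 75·exp(−0.11552·4) = 47.247 mg/L
Dose 5 (35 mg at t=8 h): 35·exp(−0.11552·2) = 27.780 mg/L
C(10) = 56.696 + 41.669 + 185.000 + 47.247 + 27.780 = 358.392 mg/L

358.392 mg/L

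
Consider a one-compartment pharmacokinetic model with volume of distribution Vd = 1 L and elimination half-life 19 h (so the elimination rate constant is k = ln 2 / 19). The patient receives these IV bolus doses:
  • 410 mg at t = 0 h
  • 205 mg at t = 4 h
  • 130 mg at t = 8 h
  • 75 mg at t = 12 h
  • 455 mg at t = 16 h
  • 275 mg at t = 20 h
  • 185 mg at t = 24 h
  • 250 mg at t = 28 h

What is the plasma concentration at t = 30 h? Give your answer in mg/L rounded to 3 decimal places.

k = ln 2 / 19 = 0.03648 per h
Dose 1 (410 mg at t=0 h): 410·exp(−0.03648·30) = 137.238 mg/L
Dose 2 (205 mg at t=4 h): 205·exp(−0.03648·26) = 79.400 mg/L
Dose 3 (130 mg at t=8 h): 130·exp(−0.03648·22) = 58.262 mg/L
Dose 4 (75 mg at t=12 h): 75·exp(−0.03648·18) = 38.893 mg/L
Dose 5 (455 mg at t=16 h): 455·exp(−0.03648·14) = 273.023 mg/L
Dose 6 (275 mg at t=20 h): 275·exp(−0.03648·10) = 190.940 mg/L
Dose 7 (185 mg at t=24 h): 185·exp(−0.03648·6) = 148.631 mg/L
Dose 8 (250 mg at t=28 h): 250·exp(−0.03648·2) = 232.409 mg/L
C(30) = 137.238 + 79.400 + 58.262 + 38.893 + 273.023 + 190.940 + 148.631 + 232.409 = 1158.795 mg/L

1158.795 mg/L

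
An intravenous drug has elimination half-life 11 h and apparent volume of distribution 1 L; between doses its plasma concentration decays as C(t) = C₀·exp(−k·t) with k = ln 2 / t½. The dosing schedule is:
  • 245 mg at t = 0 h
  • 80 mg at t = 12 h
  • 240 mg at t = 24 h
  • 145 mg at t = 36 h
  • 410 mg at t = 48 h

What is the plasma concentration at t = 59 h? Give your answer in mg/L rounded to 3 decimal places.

k = ln 2 / 11 = 0.06301 per h
Dose 1 (245 mg at t=0 h): 245·exp(−0.06301·59) = 5.950 mg/L
Dose 2 (80 mg at t=12 h): 80·exp(−0.06301·47) = 4.139 mg/L
Dose 3 (240 mg at t=24 h): 240·exp(−0.06301·35) = 26.448 mg/L
Dose 4 (145 mg at t=36 h): 145·exp(−0.06301·23) = 34.036 mg/L
Dose 5 (410 mg at t=48 h): 410·exp(−0.06301·11) = 205.000 mg/L
C(59) = 5.950 + 4.139 + 26.448 + 34.036 + 205.000 = 275.573 mg/L

275.573 mg/L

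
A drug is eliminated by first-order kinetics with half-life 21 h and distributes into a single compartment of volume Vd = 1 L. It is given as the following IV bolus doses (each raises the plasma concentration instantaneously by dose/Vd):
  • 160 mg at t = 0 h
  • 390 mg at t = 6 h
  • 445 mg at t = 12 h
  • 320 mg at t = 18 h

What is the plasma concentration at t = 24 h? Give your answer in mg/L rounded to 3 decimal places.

k = ln 2 / 21 = 0.03301 per h
Dose 1 (160 mg at t=0 h): 160·exp(−0.03301·24) = 72.458 mg/L
Dose 2 (390 mg at t=6 h): 390·exp(−0.03301·18) = 215.297 mg/L
Dose 3 (445 mg at t=12 h): 445·exp(−0.03301·12) = 299.463 mg/L
Dose 4 (320 mg at t=18 h): 320·exp(−0.03301·6) = 262.507 mg/L
C(24) = 72.458 + 215.297 + 299.463 + 262.507 = 849.725 mg/L

849.725 mg/L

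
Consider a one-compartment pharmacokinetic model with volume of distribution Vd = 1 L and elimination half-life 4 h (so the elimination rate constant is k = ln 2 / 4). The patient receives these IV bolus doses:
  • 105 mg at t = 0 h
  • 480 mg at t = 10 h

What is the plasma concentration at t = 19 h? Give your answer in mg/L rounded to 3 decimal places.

k = ln 2 / 4 = 0.17329 per h
Dose 1 (105 mg at t=0 h): 105·exp(−0.17329·19) = 3.902 mg/L
Dose 2 (480 mg at t=10 h): 480·exp(−0.17329·9) = 100.908 mg/L
C(19) = 3.902 + 100.908 = 104.810 mg/L

104.810 mg/L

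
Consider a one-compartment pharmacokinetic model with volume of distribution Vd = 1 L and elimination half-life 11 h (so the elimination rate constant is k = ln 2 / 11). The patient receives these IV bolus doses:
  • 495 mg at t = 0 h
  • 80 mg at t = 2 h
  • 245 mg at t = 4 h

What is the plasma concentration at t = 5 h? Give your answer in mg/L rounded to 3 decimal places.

k = ln 2 / 11 = 0.06301 per h
Dose 1 (495 mg at t=0 h): 495·exp(−0.06301·5) = 361.221 mg/L
Dose 2 (80 mg at t=2 h): 80·exp(−0.06301·3) = 66.220 mg/L
Dose 3 (245 mg at t=4 h): 245·exp(−0.06301·1) = 230.038 mg/L
C(5) = 361.221 + 66.220 + 230.038 = 657.480 mg/L

657.480 mg/L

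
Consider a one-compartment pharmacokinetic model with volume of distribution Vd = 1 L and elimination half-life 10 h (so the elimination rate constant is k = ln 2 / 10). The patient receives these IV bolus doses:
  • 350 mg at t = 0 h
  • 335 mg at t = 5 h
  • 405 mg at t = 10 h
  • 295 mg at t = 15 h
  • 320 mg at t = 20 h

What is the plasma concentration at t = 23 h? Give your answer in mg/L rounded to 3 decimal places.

k = ln 2 / 10 = 0.06931 per h
Dose 1 (350 mg at t=0 h): 350·exp(−0.06931·23) = 71.072 mg/L
Dose 2 (335 mg at t=5 h): 335·exp(−0.06931·18) = 96.203 mg/L
Dose 3 (405 mg at t=10 h): 405·exp(−0.06931·13) = 164.481 mg/L
Dose 4 (295 mg at t=15 h): 295·exp(−0.06931·8) = 169.433 mg/L
Dose 5 (320 mg at t=20 h): 320·exp(−0.06931·3) = 259.921 mg/L
C(23) = 71.072 + 96.203 + 164.481 + 169.433 + 259.921 = 761.110 mg/L

761.110 mg/L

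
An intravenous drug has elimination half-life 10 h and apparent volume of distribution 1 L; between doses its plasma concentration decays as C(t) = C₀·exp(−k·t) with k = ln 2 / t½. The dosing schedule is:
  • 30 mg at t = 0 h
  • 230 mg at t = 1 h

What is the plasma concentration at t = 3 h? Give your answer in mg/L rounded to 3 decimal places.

224.594 mg/L

k = ln 2 / 10 = 0.06931 per h
Dose 1 (30 mg at t=0 h): 30·exp(−0.06931·3) = 24.368 mg/L
Dose 2 (230 mg at t=1 h): 230·exp(−0.06931·2) = 200.227 mg/L
C(3) = 24.368 + 200.227 = 224.594 mg/L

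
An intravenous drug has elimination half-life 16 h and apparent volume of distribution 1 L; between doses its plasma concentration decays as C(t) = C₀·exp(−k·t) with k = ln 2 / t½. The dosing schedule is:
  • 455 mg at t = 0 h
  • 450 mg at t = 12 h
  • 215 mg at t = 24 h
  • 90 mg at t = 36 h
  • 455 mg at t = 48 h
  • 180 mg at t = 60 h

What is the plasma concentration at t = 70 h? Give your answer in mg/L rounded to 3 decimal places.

k = ln 2 / 16 = 0.04332 per h
Dose 1 (455 mg at t=0 h): 455·exp(−0.04332·70) = 21.928 mg/L
Dose 2 (450 mg at t=12 h): 450·exp(−0.04332·58) = 36.474 mg/L
Dose 3 (215 mg at t=24 h): 215·exp(−0.04332·46) = 29.307 mg/L
Dose 4 (90 mg at t=36 h): 90·exp(−0.04332·34) = 20.633 mg/L
Dose 5 (455 mg at t=48 h): 455·exp(−0.04332·22) = 175.426 mg/L
Dose 6 (180 mg at t=60 h): 180·exp(−0.04332·10) = 116.716 mg/L
C(70) = 21.928 + 36.474 + 29.307 + 20.633 + 175.426 + 116.716 = 400.484 mg/L

400.484 mg/L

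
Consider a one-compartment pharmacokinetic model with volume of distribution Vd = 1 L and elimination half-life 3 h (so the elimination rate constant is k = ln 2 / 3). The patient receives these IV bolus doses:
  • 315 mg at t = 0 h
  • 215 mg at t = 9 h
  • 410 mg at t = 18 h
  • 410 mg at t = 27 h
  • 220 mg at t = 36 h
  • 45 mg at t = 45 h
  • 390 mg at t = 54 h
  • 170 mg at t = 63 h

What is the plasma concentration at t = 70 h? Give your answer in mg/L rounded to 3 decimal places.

k = ln 2 / 3 = 0.23105 per h
Dose 1 (315 mg at t=0 h): 315·exp(−0.23105·70) = 0.000 mg/L
Dose 2 (215 mg at t=9 h): 215·exp(−0.23105·61) = 0.000 mg/L
Dose 3 (410 mg at t=18 h): 410·exp(−0.23105·52) = 0.002 mg/L
Dose 4 (410 mg at t=27 h): 410·exp(−0.23105·43) = 0.020 mg/L
Dose 5 (220 mg at t=36 h): 220·exp(−0.23105·34) = 0.085 mg/L
Dose 6 (45 mg at t=45 h): 45·exp(−0.23105·25) = 0.140 mg/L
Dose 7 (390 mg at t=54 h): 390·exp(−0.23105·16) = 9.673 mg/L
Dose 8 (170 mg at t=63 h): 170·exp(−0.23105·7) = 33.732 mg/L
C(70) = 0.000 + 0.000 + 0.002 + 0.020 + 0.085 + 0.140 + 9.673 + 33.732 = 43.653 mg/L

43.653 mg/L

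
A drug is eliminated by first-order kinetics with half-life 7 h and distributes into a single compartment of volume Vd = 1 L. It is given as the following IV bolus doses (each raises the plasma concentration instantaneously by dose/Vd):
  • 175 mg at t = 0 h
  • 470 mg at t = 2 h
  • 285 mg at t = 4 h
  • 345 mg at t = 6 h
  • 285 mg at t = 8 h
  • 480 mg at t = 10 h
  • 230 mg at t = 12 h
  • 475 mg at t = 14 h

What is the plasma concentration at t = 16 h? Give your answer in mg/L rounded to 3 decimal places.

1306.896 mg/L

k = ln 2 / 7 = 0.09902 per h
Dose 1 (175 mg at t=0 h): 175·exp(−0.09902·16) = 35.890 mg/L
Dose 2 (470 mg at t=2 h): 470·exp(−0.09902·14) = 117.500 mg/L
Dose 3 (285 mg at t=4 h): 285·exp(−0.09902·12) = 86.855 mg/L
Dose 4 (345 mg at t=6 h): 345·exp(−0.09902·10) = 128.167 mg/L
Dose 5 (285 mg at t=8 h): 285·exp(−0.09902·8) = 129.066 mg/L
Dose 6 (480 mg at t=10 h): 480·exp(−0.09902·6) = 264.981 mg/L
Dose 7 (230 mg at t=12 h): 230·exp(−0.09902·4) = 154.779 mg/L
Dose 8 (475 mg at t=14 h): 475·exp(−0.09902·2) = 389.659 mg/L
C(16) = 35.890 + 117.500 + 86.855 + 128.167 + 129.066 + 264.981 + 154.779 + 389.659 = 1306.896 mg/L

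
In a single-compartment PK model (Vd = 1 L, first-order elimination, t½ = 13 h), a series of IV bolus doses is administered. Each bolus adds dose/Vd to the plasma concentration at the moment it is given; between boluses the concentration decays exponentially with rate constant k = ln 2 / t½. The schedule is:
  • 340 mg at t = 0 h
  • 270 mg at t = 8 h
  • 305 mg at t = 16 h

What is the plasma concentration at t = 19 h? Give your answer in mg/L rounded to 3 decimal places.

k = ln 2 / 13 = 0.05332 per h
Dose 1 (340 mg at t=0 h): 340·exp(−0.05332·19) = 123.456 mg/L
Dose 2 (270 mg at t=8 h): 270·exp(−0.05332·11) = 150.192 mg/L
Dose 3 (305 mg at t=16 h): 305·exp(−0.05332·3) = 259.915 mg/L
C(19) = 123.456 + 150.192 + 259.915 = 533.563 mg/L

533.563 mg/L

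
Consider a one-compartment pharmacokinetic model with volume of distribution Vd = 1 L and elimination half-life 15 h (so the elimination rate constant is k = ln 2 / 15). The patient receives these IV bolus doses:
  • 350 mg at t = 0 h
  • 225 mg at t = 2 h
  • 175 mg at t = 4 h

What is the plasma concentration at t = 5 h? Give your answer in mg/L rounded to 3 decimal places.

k = ln 2 / 15 = 0.04621 per h
Dose 1 (350 mg at t=0 h): 350·exp(−0.04621·5) = 277.795 mg/L
Dose 2 (225 mg at t=2 h): 225·exp(−0.04621·3) = 195.874 mg/L
Dose 3 (175 mg at t=4 h): 175·exp(−0.04621·1) = 167.097 mg/L
C(5) = 277.795 + 195.874 + 167.097 = 640.766 mg/L

640.766 mg/L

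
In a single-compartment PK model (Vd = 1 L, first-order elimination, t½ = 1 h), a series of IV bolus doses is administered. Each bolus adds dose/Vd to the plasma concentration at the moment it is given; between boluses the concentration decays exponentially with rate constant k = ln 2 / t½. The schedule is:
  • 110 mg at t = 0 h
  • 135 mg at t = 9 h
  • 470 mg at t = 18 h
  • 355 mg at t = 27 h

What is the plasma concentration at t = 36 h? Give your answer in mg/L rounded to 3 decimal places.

k = ln 2 / 1 = 0.69315 per h
Dose 1 (110 mg at t=0 h): 110·exp(−0.69315·36) = 0.000 mg/L
Dose 2 (135 mg at t=9 h): 135·exp(−0.69315·27) = 0.000 mg/L
Dose 3 (470 mg at t=18 h): 470·exp(−0.69315·18) = 0.002 mg/L
Dose 4 (355 mg at t=27 h): 355·exp(−0.69315·9) = 0.693 mg/L
C(36) = 0.000 + 0.000 + 0.002 + 0.693 = 0.695 mg/L

0.695 mg/L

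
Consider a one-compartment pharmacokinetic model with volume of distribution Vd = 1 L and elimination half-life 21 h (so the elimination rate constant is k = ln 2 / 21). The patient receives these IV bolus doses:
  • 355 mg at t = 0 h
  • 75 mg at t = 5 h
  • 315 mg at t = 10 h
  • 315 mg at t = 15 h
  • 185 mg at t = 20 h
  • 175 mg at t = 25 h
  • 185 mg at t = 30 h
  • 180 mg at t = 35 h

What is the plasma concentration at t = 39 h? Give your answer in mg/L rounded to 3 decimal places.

890.252 mg/L

k = ln 2 / 21 = 0.03301 per h
Dose 1 (355 mg at t=0 h): 355·exp(−0.03301·39) = 97.988 mg/L
Dose 2 (75 mg at t=5 h): 75·exp(−0.03301·34) = 24.416 mg/L
Dose 3 (315 mg at t=10 h): 315·exp(−0.03301·29) = 120.949 mg/L
Dose 4 (315 mg at t=15 h): 315·exp(−0.03301·24) = 142.651 mg/L
Dose 5 (185 mg at t=20 h): 185·exp(−0.03301·19) = 98.812 mg/L
Dose 6 (175 mg at t=25 h): 175·exp(−0.03301·14) = 110.243 mg/L
Dose 7 (185 mg at t=30 h): 185·exp(−0.03301·9) = 137.454 mg/L
Dose 8 (180 mg at t=35 h): 180·exp(−0.03301·4) = 157.737 mg/L
C(39) = 97.988 + 24.416 + 120.949 + 142.651 + 98.812 + 110.243 + 137.454 + 157.737 = 890.252 mg/L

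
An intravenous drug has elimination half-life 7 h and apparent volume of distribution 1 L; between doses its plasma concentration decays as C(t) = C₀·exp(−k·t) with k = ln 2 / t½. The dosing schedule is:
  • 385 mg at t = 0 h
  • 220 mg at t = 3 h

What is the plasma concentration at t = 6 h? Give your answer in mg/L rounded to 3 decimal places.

375.997 mg/L

k = ln 2 / 7 = 0.09902 per h
Dose 1 (385 mg at t=0 h): 385·exp(−0.09902·6) = 212.537 mg/L
Dose 2 (220 mg at t=3 h): 220·exp(−0.09902·3) = 163.459 mg/L
C(6) = 212.537 + 163.459 = 375.997 mg/L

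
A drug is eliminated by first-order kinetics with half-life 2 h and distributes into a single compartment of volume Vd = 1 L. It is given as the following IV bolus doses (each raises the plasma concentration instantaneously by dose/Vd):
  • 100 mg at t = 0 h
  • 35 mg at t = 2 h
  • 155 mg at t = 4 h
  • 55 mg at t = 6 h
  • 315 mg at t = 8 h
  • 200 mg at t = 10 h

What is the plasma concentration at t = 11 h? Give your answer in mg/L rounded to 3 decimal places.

k = ln 2 / 2 = 0.34657 per h
Dose 1 (100 mg at t=0 h): 100·exp(−0.34657·11) = 2.210 mg/L
Dose 2 (35 mg at t=2 h): 35·exp(−0.34657·9) = 1.547 mg/L
Dose 3 (155 mg at t=4 h): 155·exp(−0.34657·7) = 13.700 mg/L
Dose 4 (55 mg at t=6 h): 55·exp(−0.34657·5) = 9.723 mg/L
Dose 5 (315 mg at t=8 h): 315·exp(−0.34657·3) = 111.369 mg/L
Dose 6 (200 mg at t=10 h): 200·exp(−0.34657·1) = 141.421 mg/L
C(11) = 2.210 + 1.547 + 13.700 + 9.723 + 111.369 + 141.421 = 279.970 mg/L

279.970 mg/L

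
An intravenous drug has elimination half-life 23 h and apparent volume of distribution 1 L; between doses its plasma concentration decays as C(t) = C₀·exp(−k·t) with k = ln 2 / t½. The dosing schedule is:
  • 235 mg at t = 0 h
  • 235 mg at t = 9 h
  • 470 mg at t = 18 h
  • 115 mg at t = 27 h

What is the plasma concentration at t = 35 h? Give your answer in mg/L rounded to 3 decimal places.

561.126 mg/L

k = ln 2 / 23 = 0.03014 per h
Dose 1 (235 mg at t=0 h): 235·exp(−0.03014·35) = 81.842 mg/L
Dose 2 (235 mg at t=9 h): 235·exp(−0.03014·26) = 107.343 mg/L
Dose 3 (470 mg at t=18 h): 470·exp(−0.03014·17) = 281.577 mg/L
Dose 4 (115 mg at t=27 h): 115·exp(−0.03014·8) = 90.363 mg/L
C(35) = 81.842 + 107.343 + 281.577 + 90.363 = 561.126 mg/L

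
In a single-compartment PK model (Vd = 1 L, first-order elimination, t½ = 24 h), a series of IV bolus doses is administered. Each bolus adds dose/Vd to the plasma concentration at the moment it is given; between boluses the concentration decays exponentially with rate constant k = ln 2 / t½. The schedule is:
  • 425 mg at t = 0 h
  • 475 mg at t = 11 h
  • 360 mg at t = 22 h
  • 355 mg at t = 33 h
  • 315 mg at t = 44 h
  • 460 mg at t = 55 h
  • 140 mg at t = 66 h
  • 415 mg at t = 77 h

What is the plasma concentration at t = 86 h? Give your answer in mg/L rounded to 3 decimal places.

903.548 mg/L

k = ln 2 / 24 = 0.02888 per h
Dose 1 (425 mg at t=0 h): 425·exp(−0.02888·86) = 35.457 mg/L
Dose 2 (475 mg at t=11 h): 475·exp(−0.02888·75) = 54.447 mg/L
Dose 3 (360 mg at t=22 h): 360·exp(−0.02888·64) = 56.696 mg/L
Dose 4 (355 mg at t=33 h): 355·exp(−0.02888·53) = 76.816 mg/L
Dose 5 (315 mg at t=44 h): 315·exp(−0.02888·42) = 93.650 mg/L
Dose 6 (460 mg at t=55 h): 460·exp(−0.02888·31) = 187.900 mg/L
Dose 7 (140 mg at t=66 h): 140·exp(−0.02888·20) = 78.572 mg/L
Dose 8 (415 mg at t=77 h): 415·exp(−0.02888·9) = 320.009 mg/L
C(86) = 35.457 + 54.447 + 56.696 + 76.816 + 93.650 + 187.900 + 78.572 + 320.009 = 903.548 mg/L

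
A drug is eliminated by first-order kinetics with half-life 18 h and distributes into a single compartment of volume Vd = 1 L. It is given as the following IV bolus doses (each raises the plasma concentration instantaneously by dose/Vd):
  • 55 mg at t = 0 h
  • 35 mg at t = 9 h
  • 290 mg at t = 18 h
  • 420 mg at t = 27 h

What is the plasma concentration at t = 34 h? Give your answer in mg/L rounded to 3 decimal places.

k = ln 2 / 18 = 0.03851 per h
Dose 1 (55 mg at t=0 h): 55·exp(−0.03851·34) = 14.851 mg/L
Dose 2 (35 mg at t=9 h): 35·exp(−0.03851·25) = 13.365 mg/L
Dose 3 (290 mg at t=18 h): 290·exp(−0.03851·16) = 156.609 mg/L
Dose 4 (420 mg at t=27 h): 420·exp(−0.03851·7) = 320.761 mg/L
C(34) = 14.851 + 13.365 + 156.609 + 320.761 = 505.586 mg/L

505.586 mg/L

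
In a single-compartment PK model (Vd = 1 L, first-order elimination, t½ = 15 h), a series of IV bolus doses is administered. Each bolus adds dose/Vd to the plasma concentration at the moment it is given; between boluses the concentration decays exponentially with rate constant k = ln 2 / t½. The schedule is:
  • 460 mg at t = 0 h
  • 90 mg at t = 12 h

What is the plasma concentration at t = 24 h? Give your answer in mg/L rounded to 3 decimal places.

203.435 mg/L

k = ln 2 / 15 = 0.04621 per h
Dose 1 (460 mg at t=0 h): 460·exp(−0.04621·24) = 151.743 mg/L
Dose 2 (90 mg at t=12 h): 90·exp(−0.04621·12) = 51.691 mg/L
C(24) = 151.743 + 51.691 = 203.435 mg/L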